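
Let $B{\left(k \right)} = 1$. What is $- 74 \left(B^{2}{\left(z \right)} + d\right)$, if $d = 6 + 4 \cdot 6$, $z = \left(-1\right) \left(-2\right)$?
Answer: $-2294$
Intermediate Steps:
$z = 2$
$d = 30$ ($d = 6 + 24 = 30$)
$- 74 \left(B^{2}{\left(z \right)} + d\right) = - 74 \left(1^{2} + 30\right) = - 74 \left(1 + 30\right) = \left(-74\right) 31 = -2294$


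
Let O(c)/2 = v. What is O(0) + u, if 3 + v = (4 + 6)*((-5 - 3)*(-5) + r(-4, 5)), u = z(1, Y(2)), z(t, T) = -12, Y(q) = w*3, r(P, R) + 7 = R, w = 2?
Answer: 742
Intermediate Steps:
r(P, R) = -7 + R
Y(q) = 6 (Y(q) = 2*3 = 6)
u = -12
v = 377 (v = -3 + (4 + 6)*((-5 - 3)*(-5) + (-7 + 5)) = -3 + 10*(-8*(-5) - 2) = -3 + 10*(40 - 2) = -3 + 10*38 = -3 + 380 = 377)
O(c) = 754 (O(c) = 2*377 = 754)
O(0) + u = 754 - 12 = 742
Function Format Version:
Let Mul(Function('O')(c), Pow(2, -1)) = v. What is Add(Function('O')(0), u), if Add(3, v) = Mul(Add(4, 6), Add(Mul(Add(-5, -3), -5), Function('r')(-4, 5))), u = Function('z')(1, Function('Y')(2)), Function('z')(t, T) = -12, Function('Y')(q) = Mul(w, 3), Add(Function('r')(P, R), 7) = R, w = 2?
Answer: 742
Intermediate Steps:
Function('r')(P, R) = Add(-7, R)
Function('Y')(q) = 6 (Function('Y')(q) = Mul(2, 3) = 6)
u = -12
v = 377 (v = Add(-3, Mul(Add(4, 6), Add(Mul(Add(-5, -3), -5), Add(-7, 5)))) = Add(-3, Mul(10, Add(Mul(-8, -5), -2))) = Add(-3, Mul(10, Add(40, -2))) = Add(-3, Mul(10, 38)) = Add(-3, 380) = 377)
Function('O')(c) = 754 (Function('O')(c) = Mul(2, 377) = 754)
Add(Function('O')(0), u) = Add(754, -12) = 742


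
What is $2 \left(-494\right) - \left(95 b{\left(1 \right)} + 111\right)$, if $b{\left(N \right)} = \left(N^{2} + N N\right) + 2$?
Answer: $-1479$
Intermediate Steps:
$b{\left(N \right)} = 2 + 2 N^{2}$ ($b{\left(N \right)} = \left(N^{2} + N^{2}\right) + 2 = 2 N^{2} + 2 = 2 + 2 N^{2}$)
$2 \left(-494\right) - \left(95 b{\left(1 \right)} + 111\right) = 2 \left(-494\right) - \left(95 \left(2 + 2 \cdot 1^{2}\right) + 111\right) = -988 - \left(95 \left(2 + 2 \cdot 1\right) + 111\right) = -988 - \left(95 \left(2 + 2\right) + 111\right) = -988 - \left(95 \cdot 4 + 111\right) = -988 - \left(380 + 111\right) = -988 - 491 = -1479$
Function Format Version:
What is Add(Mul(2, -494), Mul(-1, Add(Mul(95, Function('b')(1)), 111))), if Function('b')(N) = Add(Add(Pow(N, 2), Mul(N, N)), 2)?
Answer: -1479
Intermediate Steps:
Function('b')(N) = Add(2, Mul(2, Pow(N, 2))) (Function('b')(N) = Add(Add(Pow(N, 2), Pow(N, 2)), 2) = Add(Mul(2, Pow(N, 2)), 2) = Add(2, Mul(2, Pow(N, 2))))
Add(Mul(2, -494), Mul(-1, Add(Mul(95, Function('b')(1)), 111))) = Add(Mul(2, -494), Mul(-1, Add(Mul(95, Add(2, Mul(2, Pow(1, 2)))), 111))) = Add(-988, Mul(-1, Add(Mul(95, Add(2, Mul(2, 1))), 111))) = Add(-988, Mul(-1, Add(Mul(95, Add(2, 2)), 111))) = Add(-988, Mul(-1, Add(Mul(95, 4), 111))) = Add(-988, Mul(-1, Add(380, 111))) = Add(-988, Mul(-1, 491)) = Add(-988, -491) = -1479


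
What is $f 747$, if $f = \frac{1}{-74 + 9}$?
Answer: $- \frac{747}{65} \approx -11.492$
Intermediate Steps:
$f = - \frac{1}{65}$ ($f = \frac{1}{-65} = - \frac{1}{65} \approx -0.015385$)
$f 747 = \left(- \frac{1}{65}\right) 747 = - \frac{747}{65}$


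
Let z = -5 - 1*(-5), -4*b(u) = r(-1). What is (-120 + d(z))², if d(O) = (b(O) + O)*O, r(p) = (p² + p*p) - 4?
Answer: 14400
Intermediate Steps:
r(p) = -4 + 2*p² (r(p) = (p² + p²) - 4 = 2*p² - 4 = -4 + 2*p²)
b(u) = ½ (b(u) = -(-4 + 2*(-1)²)/4 = -(-4 + 2*1)/4 = -(-4 + 2)/4 = -¼*(-2) = ½)
z = 0 (z = -5 + 5 = 0)
d(O) = O*(½ + O) (d(O) = (½ + O)*O = O*(½ + O))
(-120 + d(z))² = (-120 + 0*(½ + 0))² = (-120 + 0*(½))² = (-120 + 0)² = (-120)² = 14400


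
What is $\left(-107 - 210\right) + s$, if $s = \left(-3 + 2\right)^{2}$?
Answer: $-316$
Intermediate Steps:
$s = 1$ ($s = \left(-1\right)^{2} = 1$)
$\left(-107 - 210\right) + s = \left(-107 - 210\right) + 1 = -317 + 1 = -316$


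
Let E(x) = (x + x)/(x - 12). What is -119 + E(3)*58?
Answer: -473/3 ≈ -157.67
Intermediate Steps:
E(x) = 2*x/(-12 + x) (E(x) = (2*x)/(-12 + x) = 2*x/(-12 + x))
-119 + E(3)*58 = -119 + (2*3/(-12 + 3))*58 = -119 + (2*3/(-9))*58 = -119 + (2*3*(-⅑))*58 = -119 - ⅔*58 = -119 - 116/3 = -473/3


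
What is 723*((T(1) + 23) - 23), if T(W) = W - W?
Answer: 0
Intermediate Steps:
T(W) = 0
723*((T(1) + 23) - 23) = 723*((0 + 23) - 23) = 723*(23 - 23) = 723*0 = 0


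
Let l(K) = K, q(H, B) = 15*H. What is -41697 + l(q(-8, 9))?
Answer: -41817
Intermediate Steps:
-41697 + l(q(-8, 9)) = -41697 + 15*(-8) = -41697 - 120 = -41817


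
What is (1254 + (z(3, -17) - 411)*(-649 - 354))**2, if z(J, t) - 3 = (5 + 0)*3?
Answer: 156367257489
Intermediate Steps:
z(J, t) = 18 (z(J, t) = 3 + (5 + 0)*3 = 3 + 5*3 = 3 + 15 = 18)
(1254 + (z(3, -17) - 411)*(-649 - 354))**2 = (1254 + (18 - 411)*(-649 - 354))**2 = (1254 - 393*(-1003))**2 = (1254 + 394179)**2 = 395433**2 = 156367257489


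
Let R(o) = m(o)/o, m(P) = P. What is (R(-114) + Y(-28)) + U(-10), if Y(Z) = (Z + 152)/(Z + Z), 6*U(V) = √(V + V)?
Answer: -17/14 + I*√5/3 ≈ -1.2143 + 0.74536*I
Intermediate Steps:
U(V) = √2*√V/6 (U(V) = √(V + V)/6 = √(2*V)/6 = (√2*√V)/6 = √2*√V/6)
Y(Z) = (152 + Z)/(2*Z) (Y(Z) = (152 + Z)/((2*Z)) = (152 + Z)*(1/(2*Z)) = (152 + Z)/(2*Z))
R(o) = 1 (R(o) = o/o = 1)
(R(-114) + Y(-28)) + U(-10) = (1 + (½)*(152 - 28)/(-28)) + √2*√(-10)/6 = (1 + (½)*(-1/28)*124) + √2*(I*√10)/6 = (1 - 31/14) + I*√5/3 = -17/14 + I*√5/3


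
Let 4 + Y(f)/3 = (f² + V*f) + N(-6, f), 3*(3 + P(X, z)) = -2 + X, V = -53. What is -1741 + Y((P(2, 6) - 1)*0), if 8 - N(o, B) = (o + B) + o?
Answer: -1693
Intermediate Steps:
P(X, z) = -11/3 + X/3 (P(X, z) = -3 + (-2 + X)/3 = -3 + (-⅔ + X/3) = -11/3 + X/3)
N(o, B) = 8 - B - 2*o (N(o, B) = 8 - ((o + B) + o) = 8 - ((B + o) + o) = 8 - (B + 2*o) = 8 + (-B - 2*o) = 8 - B - 2*o)
Y(f) = 48 - 162*f + 3*f² (Y(f) = -12 + 3*((f² - 53*f) + (8 - f - 2*(-6))) = -12 + 3*((f² - 53*f) + (8 - f + 12)) = -12 + 3*((f² - 53*f) + (20 - f)) = -12 + 3*(20 + f² - 54*f) = -12 + (60 - 162*f + 3*f²) = 48 - 162*f + 3*f²)
-1741 + Y((P(2, 6) - 1)*0) = -1741 + (48 - 162*((-11/3 + (⅓)*2) - 1)*0 + 3*(((-11/3 + (⅓)*2) - 1)*0)²) = -1741 + (48 - 162*((-11/3 + ⅔) - 1)*0 + 3*(((-11/3 + ⅔) - 1)*0)²) = -1741 + (48 - 162*(-3 - 1)*0 + 3*((-3 - 1)*0)²) = -1741 + (48 - (-648)*0 + 3*(-4*0)²) = -1741 + (48 - 162*0 + 3*0²) = -1741 + (48 + 0 + 3*0) = -1741 + (48 + 0 + 0) = -1741 + 48 = -1693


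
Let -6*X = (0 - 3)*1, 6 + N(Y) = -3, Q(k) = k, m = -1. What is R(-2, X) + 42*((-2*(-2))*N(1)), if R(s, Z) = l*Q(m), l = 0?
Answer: -1512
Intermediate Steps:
N(Y) = -9 (N(Y) = -6 - 3 = -9)
X = 1/2 (X = -(0 - 3)/6 = -(-1)/2 = -1/6*(-3) = 1/2 ≈ 0.50000)
R(s, Z) = 0 (R(s, Z) = 0*(-1) = 0)
R(-2, X) + 42*((-2*(-2))*N(1)) = 0 + 42*(-2*(-2)*(-9)) = 0 + 42*(4*(-9)) = 0 + 42*(-36) = 0 - 1512 = -1512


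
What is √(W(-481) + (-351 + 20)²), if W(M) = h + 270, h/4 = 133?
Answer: √110363 ≈ 332.21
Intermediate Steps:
h = 532 (h = 4*133 = 532)
W(M) = 802 (W(M) = 532 + 270 = 802)
√(W(-481) + (-351 + 20)²) = √(802 + (-351 + 20)²) = √(802 + (-331)²) = √(802 + 109561) = √110363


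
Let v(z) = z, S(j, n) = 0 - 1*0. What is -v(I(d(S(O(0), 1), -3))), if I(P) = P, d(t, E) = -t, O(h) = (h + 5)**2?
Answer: 0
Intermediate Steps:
O(h) = (5 + h)**2
S(j, n) = 0 (S(j, n) = 0 + 0 = 0)
-v(I(d(S(O(0), 1), -3))) = -(-1)*0 = -1*0 = 0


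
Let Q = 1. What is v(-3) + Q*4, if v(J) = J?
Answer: 1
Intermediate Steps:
v(-3) + Q*4 = -3 + 1*4 = -3 + 4 = 1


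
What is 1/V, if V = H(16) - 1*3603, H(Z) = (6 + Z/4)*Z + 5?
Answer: -1/3438 ≈ -0.00029087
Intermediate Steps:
H(Z) = 5 + Z*(6 + Z/4) (H(Z) = (6 + Z*(1/4))*Z + 5 = (6 + Z/4)*Z + 5 = Z*(6 + Z/4) + 5 = 5 + Z*(6 + Z/4))
V = -3438 (V = (5 + 6*16 + (1/4)*16**2) - 1*3603 = (5 + 96 + (1/4)*256) - 3603 = (5 + 96 + 64) - 3603 = 165 - 3603 = -3438)
1/V = 1/(-3438) = -1/3438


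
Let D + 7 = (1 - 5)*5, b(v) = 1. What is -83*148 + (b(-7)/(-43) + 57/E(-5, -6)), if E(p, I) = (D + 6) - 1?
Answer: -11623137/946 ≈ -12287.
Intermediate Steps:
D = -27 (D = -7 + (1 - 5)*5 = -7 - 4*5 = -7 - 20 = -27)
E(p, I) = -22 (E(p, I) = (-27 + 6) - 1 = -21 - 1 = -22)
-83*148 + (b(-7)/(-43) + 57/E(-5, -6)) = -83*148 + (1/(-43) + 57/(-22)) = -12284 + (1*(-1/43) + 57*(-1/22)) = -12284 + (-1/43 - 57/22) = -12284 - 2473/946 = -11623137/946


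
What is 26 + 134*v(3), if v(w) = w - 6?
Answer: -376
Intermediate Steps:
v(w) = -6 + w
26 + 134*v(3) = 26 + 134*(-6 + 3) = 26 + 134*(-3) = 26 - 402 = -376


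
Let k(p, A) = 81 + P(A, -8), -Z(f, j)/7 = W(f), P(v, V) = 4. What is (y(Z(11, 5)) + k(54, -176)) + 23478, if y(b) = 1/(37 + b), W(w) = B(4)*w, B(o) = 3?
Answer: 4571221/194 ≈ 23563.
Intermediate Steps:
W(w) = 3*w
Z(f, j) = -21*f
k(p, A) = 85 (k(p, A) = 81 + 4 = 85)
(y(Z(11, 5)) + k(54, -176)) + 23478 = (1/(37 - 21*11) + 85) + 23478 = (1/(37 - 231) + 85) + 23478 = (1/(-194) + 85) + 23478 = (-1/194 + 85) + 23478 = 16489/194 + 23478 = 4571221/194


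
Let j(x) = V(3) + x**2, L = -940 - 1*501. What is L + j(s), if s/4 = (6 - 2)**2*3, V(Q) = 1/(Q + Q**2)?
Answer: 425077/12 ≈ 35423.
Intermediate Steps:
s = 192 (s = 4*((6 - 2)**2*3) = 4*(4**2*3) = 4*(16*3) = 4*48 = 192)
L = -1441 (L = -940 - 501 = -1441)
j(x) = 1/12 + x**2 (j(x) = 1/(3*(1 + 3)) + x**2 = (1/3)/4 + x**2 = (1/3)*(1/4) + x**2 = 1/12 + x**2)
L + j(s) = -1441 + (1/12 + 192**2) = -1441 + (1/12 + 36864) = -1441 + 442369/12 = 425077/12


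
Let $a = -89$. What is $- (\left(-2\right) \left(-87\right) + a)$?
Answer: $-85$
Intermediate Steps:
$- (\left(-2\right) \left(-87\right) + a) = - (\left(-2\right) \left(-87\right) - 89) = - (174 - 89) = \left(-1\right) 85 = -85$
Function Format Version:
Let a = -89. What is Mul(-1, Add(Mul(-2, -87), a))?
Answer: -85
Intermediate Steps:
Mul(-1, Add(Mul(-2, -87), a)) = Mul(-1, Add(Mul(-2, -87), -89)) = Mul(-1, Add(174, -89)) = Mul(-1, 85) = -85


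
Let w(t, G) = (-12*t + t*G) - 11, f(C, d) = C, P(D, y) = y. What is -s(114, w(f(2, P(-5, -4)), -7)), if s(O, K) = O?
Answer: -114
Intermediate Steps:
w(t, G) = -11 - 12*t + G*t (w(t, G) = (-12*t + G*t) - 11 = -11 - 12*t + G*t)
-s(114, w(f(2, P(-5, -4)), -7)) = -1*114 = -114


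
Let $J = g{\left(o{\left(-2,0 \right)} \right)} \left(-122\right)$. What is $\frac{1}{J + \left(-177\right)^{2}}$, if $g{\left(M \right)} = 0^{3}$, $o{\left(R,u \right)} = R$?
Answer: $\frac{1}{31329} \approx 3.1919 \cdot 10^{-5}$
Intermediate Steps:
$g{\left(M \right)} = 0$
$J = 0$ ($J = 0 \left(-122\right) = 0$)
$\frac{1}{J + \left(-177\right)^{2}} = \frac{1}{0 + \left(-177\right)^{2}} = \frac{1}{0 + 31329} = \frac{1}{31329}$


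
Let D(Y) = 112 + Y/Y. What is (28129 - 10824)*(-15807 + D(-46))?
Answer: -271584670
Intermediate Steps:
D(Y) = 113 (D(Y) = 112 + 1 = 113)
(28129 - 10824)*(-15807 + D(-46)) = (28129 - 10824)*(-15807 + 113) = 17305*(-15694) = -271584670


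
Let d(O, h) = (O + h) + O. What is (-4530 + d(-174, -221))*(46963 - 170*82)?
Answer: -168384277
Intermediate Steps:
d(O, h) = h + 2*O
(-4530 + d(-174, -221))*(46963 - 170*82) = (-4530 + (-221 + 2*(-174)))*(46963 - 170*82) = (-4530 + (-221 - 348))*(46963 - 13940) = (-4530 - 569)*33023 = -5099*33023 = -168384277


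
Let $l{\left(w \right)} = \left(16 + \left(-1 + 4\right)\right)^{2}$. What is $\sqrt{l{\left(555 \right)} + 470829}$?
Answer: $\sqrt{471190} \approx 686.43$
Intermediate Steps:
$l{\left(w \right)} = 361$ ($l{\left(w \right)} = \left(16 + 3\right)^{2} = 19^{2} = 361$)
$\sqrt{l{\left(555 \right)} + 470829} = \sqrt{361 + 470829} = \sqrt{471190}$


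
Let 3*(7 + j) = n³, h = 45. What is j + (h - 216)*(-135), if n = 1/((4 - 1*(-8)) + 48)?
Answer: 14954544001/648000 ≈ 23078.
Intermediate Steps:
n = 1/60 (n = 1/((4 + 8) + 48) = 1/(12 + 48) = 1/60 ≈ 0.016667)
j = -4535999/648000 (j = -7 + (1/60)³/3 = -7 + (⅓)*(1/216000) = -7 + 1/648000 = -4535999/648000 ≈ -7.0000)
j + (h - 216)*(-135) = -4535999/648000 + (45 - 216)*(-135) = -4535999/648000 - 171*(-135) = -4535999/648000 + 23085 = 14954544001/648000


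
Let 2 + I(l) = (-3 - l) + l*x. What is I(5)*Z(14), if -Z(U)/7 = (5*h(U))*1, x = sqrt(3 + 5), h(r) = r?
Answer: 4900 - 4900*sqrt(2) ≈ -2029.6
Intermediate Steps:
x = 2*sqrt(2) (x = sqrt(8) = 2*sqrt(2) ≈ 2.8284)
Z(U) = -35*U (Z(U) = -7*5*U = -35*U)
I(l) = -5 - l + 2*l*sqrt(2) (I(l) = -2 + ((-3 - l) + l*(2*sqrt(2))) = -2 + ((-3 - l) + 2*l*sqrt(2)) = -2 + (-3 - l + 2*l*sqrt(2)) = -5 - l + 2*l*sqrt(2))
I(5)*Z(14) = (-5 - 1*5 + 2*5*sqrt(2))*(-35*14) = (-5 - 5 + 10*sqrt(2))*(-490) = (-10 + 10*sqrt(2))*(-490) = 4900 - 4900*sqrt(2)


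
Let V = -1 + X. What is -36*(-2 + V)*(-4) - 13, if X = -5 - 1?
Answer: -1309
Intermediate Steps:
X = -6
V = -7 (V = -1 - 6 = -7)
-36*(-2 + V)*(-4) - 13 = -36*(-2 - 7)*(-4) - 13 = -(-324)*(-4) - 13 = -36*36 - 13 = -1296 - 13 = -1309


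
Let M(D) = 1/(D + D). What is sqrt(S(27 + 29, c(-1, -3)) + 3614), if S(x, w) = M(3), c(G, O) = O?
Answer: sqrt(130110)/6 ≈ 60.118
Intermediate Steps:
M(D) = 1/(2*D)
S(x, w) = 1/6 (S(x, w) = (1/2)/3 = (1/2)*(1/3) = 1/6)
sqrt(S(27 + 29, c(-1, -3)) + 3614) = sqrt(1/6 + 3614) = sqrt(21685/6) = sqrt(130110)/6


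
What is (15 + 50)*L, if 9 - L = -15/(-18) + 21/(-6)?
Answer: 2275/3 ≈ 758.33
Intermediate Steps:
L = 35/3 (L = 9 - (-15/(-18) + 21/(-6)) = 9 - (-15*(-1/18) + 21*(-⅙)) = 9 - (⅚ - 7/2) = 9 - 1*(-8/3) = 9 + 8/3 = 35/3 ≈ 11.667)
(15 + 50)*L = (15 + 50)*(35/3) = 65*(35/3) = 2275/3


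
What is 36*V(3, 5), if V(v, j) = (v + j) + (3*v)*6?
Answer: 2232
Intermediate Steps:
V(v, j) = j + 19*v (V(v, j) = (j + v) + 18*v = j + 19*v)
36*V(3, 5) = 36*(5 + 19*3) = 36*(5 + 57) = 36*62 = 2232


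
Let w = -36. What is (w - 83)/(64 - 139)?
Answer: 119/75 ≈ 1.5867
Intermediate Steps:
(w - 83)/(64 - 139) = (-36 - 83)/(64 - 139) = -119/(-75) = -119*(-1/75) = 119/75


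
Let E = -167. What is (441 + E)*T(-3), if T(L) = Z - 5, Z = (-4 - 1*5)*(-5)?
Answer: 10960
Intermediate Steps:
Z = 45 (Z = (-4 - 5)*(-5) = -9*(-5) = 45)
T(L) = 40 (T(L) = 45 - 5 = 40)
(441 + E)*T(-3) = (441 - 167)*40 = 274*40 = 10960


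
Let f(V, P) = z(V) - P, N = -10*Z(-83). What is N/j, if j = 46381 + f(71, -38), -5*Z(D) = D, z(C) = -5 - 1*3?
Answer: -166/46411 ≈ -0.0035767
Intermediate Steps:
z(C) = -8 (z(C) = -5 - 3 = -8)
Z(D) = -D/5
N = -166 (N = -(-2)*(-83) = -10*83/5 = -166)
f(V, P) = -8 - P
j = 46411 (j = 46381 + (-8 - 1*(-38)) = 46381 + (-8 + 38) = 46381 + 30 = 46411)
N/j = -166/46411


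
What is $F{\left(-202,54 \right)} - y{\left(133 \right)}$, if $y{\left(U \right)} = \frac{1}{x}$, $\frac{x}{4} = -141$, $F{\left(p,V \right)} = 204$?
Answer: $\frac{115057}{564} \approx 204.0$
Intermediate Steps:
$x = -564$ ($x = 4 \left(-141\right) = -564$)
$y{\left(U \right)} = - \frac{1}{564}$ ($y{\left(U \right)} = \frac{1}{-564} = - \frac{1}{564}$)
$F{\left(-202,54 \right)} - y{\left(133 \right)} = 204 - - \frac{1}{564} = 204 + \frac{1}{564} = \frac{115057}{564}$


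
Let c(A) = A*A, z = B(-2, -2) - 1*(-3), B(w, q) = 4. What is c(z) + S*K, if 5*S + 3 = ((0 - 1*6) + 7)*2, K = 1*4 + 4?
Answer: 237/5 ≈ 47.400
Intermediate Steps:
z = 7 (z = 4 - 1*(-3) = 4 + 3 = 7)
c(A) = A²
K = 8 (K = 4 + 4 = 8)
S = -⅕ (S = -⅗ + (((0 - 1*6) + 7)*2)/5 = -⅗ + (((0 - 6) + 7)*2)/5 = -⅗ + ((-6 + 7)*2)/5 = -⅗ + (1*2)/5 = -⅗ + (⅕)*2 = -⅗ + ⅖ = -⅕ ≈ -0.20000)
c(z) + S*K = 7² - ⅕*8 = 49 - 8/5 = 237/5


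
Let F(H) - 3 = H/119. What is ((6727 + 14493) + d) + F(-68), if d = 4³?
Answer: 149005/7 ≈ 21286.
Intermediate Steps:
F(H) = 3 + H/119
d = 64
((6727 + 14493) + d) + F(-68) = ((6727 + 14493) + 64) + (3 + (1/119)*(-68)) = (21220 + 64) + (3 - 4/7) = 21284 + 17/7 = 149005/7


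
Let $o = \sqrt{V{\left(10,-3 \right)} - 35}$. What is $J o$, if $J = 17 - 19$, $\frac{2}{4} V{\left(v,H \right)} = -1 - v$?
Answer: $- 2 i \sqrt{57} \approx - 15.1 i$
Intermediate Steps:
$V{\left(v,H \right)} = -2 - 2 v$ ($V{\left(v,H \right)} = 2 \left(-1 - v\right) = -2 - 2 v$)
$o = i \sqrt{57}$ ($o = \sqrt{\left(-2 - 20\right) - 35} = \sqrt{-22 - 35} = \sqrt{-57} = i \sqrt{57} \approx 7.5498 i$)
$J = -2$
$J o = - 2 i \sqrt{57}$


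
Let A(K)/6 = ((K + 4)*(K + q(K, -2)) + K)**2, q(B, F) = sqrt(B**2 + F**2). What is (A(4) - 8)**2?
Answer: 477519424 + 213553152*sqrt(5) ≈ 9.5504e+8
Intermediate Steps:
A(K) = 6*(K + (4 + K)*(K + sqrt(4 + K**2)))**2 (A(K) = 6*((K + 4)*(K + sqrt(K**2 + (-2)**2)) + K)**2 = 6*((4 + K)*(K + sqrt(K**2 + 4)) + K)**2 = 6*((4 + K)*(K + sqrt(4 + K**2)) + K)**2 = 6*(K + (4 + K)*(K + sqrt(4 + K**2)))**2)
(A(4) - 8)**2 = (6*(4**2 + 4*sqrt(4 + 4**2) + 5*4 + 4*sqrt(4 + 4**2))**2 - 8)**2 = (6*(16 + 4*sqrt(4 + 16) + 20 + 4*sqrt(4 + 16))**2 - 8)**2 = (6*(16 + 4*sqrt(20) + 20 + 4*sqrt(20))**2 - 8)**2 = (6*(16 + 4*(2*sqrt(5)) + 20 + 4*(2*sqrt(5)))**2 - 8)**2 = (6*(16 + 8*sqrt(5) + 20 + 8*sqrt(5))**2 - 8)**2 = (6*(36 + 16*sqrt(5))**2 - 8)**2 = (-8 + 6*(36 + 16*sqrt(5))**2)**2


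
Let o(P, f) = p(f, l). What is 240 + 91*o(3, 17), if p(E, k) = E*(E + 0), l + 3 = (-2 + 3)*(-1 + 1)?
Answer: 26539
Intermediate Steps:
l = -3 (l = -3 + (-2 + 3)*(-1 + 1) = -3 + 1*0 = -3 + 0 = -3)
p(E, k) = E² (p(E, k) = E*E = E²)
o(P, f) = f²
240 + 91*o(3, 17) = 240 + 91*17² = 240 + 91*289 = 240 + 26299 = 26539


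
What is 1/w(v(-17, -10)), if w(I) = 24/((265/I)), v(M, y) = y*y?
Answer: 53/480 ≈ 0.11042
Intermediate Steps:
v(M, y) = y²
w(I) = 24*I/265 (w(I) = 24*(I/265) = 24*I/265)
1/w(v(-17, -10)) = 1/((24/265)*(-10)²) = 1/((24/265)*100) = 1/(480/53) = 53/480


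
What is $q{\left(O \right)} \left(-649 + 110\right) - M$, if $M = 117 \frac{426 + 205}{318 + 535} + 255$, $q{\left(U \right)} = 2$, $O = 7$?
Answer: $- \frac{1210876}{853} \approx -1419.6$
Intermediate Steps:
$M = \frac{291342}{853}$ ($M = 117 \cdot \frac{631}{853} + 255 = \frac{73827}{853} + 255 = \frac{291342}{853} \approx 341.55$)
$q{\left(O \right)} \left(-649 + 110\right) - M = 2 \left(-649 + 110\right) - \frac{291342}{853} = 2 \left(-539\right) - \frac{291342}{853} = -1078 - \frac{291342}{853} = - \frac{1210876}{853}$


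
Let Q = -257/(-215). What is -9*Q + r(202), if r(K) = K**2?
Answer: 8770547/215 ≈ 40793.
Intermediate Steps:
Q = 257/215 (Q = -257*(-1/215) = 257/215 ≈ 1.1953)
-9*Q + r(202) = -9*257/215 + 202**2 = -2313/215 + 40804 = 8770547/215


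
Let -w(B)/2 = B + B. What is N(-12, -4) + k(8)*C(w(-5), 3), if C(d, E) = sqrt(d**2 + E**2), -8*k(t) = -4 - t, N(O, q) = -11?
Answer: -11 + 3*sqrt(409)/2 ≈ 19.336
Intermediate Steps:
w(B) = -4*B (w(B) = -2*(B + B) = -4*B)
k(t) = 1/2 + t/8 (k(t) = -(-4 - t)/8 = 1/2 + t/8)
C(d, E) = sqrt(E**2 + d**2)
N(-12, -4) + k(8)*C(w(-5), 3) = -11 + (1/2 + (1/8)*8)*sqrt(3**2 + (-4*(-5))**2) = -11 + (1/2 + 1)*sqrt(9 + 20**2) = -11 + 3*sqrt(9 + 400)/2 = -11 + 3*sqrt(409)/2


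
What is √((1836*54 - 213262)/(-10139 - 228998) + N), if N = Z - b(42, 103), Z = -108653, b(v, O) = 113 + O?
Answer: I*√6225810297860095/239137 ≈ 329.95*I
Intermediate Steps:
N = -108869 (N = -108653 - (113 + 103) = -108653 - 1*216 = -108653 - 216 = -108869)
√((1836*54 - 213262)/(-10139 - 228998) + N) = √((1836*54 - 213262)/(-10139 - 228998) - 108869) = √((99144 - 213262)/(-239137) - 108869) = √(-114118*(-1/239137) - 108869) = √(114118/239137 - 108869) = √(-26034491935/239137) = I*√6225810297860095/239137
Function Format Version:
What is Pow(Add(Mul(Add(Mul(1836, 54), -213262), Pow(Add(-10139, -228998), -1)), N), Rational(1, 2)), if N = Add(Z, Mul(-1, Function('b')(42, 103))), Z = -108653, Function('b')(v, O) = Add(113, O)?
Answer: Mul(Rational(1, 239137), I, Pow(6225810297860095, Rational(1, 2))) ≈ Mul(329.95, I)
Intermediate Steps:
N = -108869 (N = Add(-108653, Mul(-1, Add(113, 103))) = Add(-108653, Mul(-1, 216)) = Add(-108653, -216) = -108869)
Pow(Add(Mul(Add(Mul(1836, 54), -213262), Pow(Add(-10139, -228998), -1)), N), Rational(1, 2)) = Pow(Add(Mul(Add(Mul(1836, 54), -213262), Pow(Add(-10139, -228998), -1)), -108869), Rational(1, 2)) = Pow(Add(Mul(Add(99144, -213262), Pow(-239137, -1)), -108869), Rational(1, 2)) = Pow(Add(Mul(-114118, Rational(-1, 239137)), -108869), Rational(1, 2)) = Pow(Add(Rational(114118, 239137), -108869), Rational(1, 2)) = Pow(Rational(-26034491935, 239137), Rational(1, 2)) = Mul(Rational(1, 239137), I, Pow(6225810297860095, Rational(1, 2)))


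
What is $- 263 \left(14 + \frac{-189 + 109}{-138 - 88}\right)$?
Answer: $- \frac{426586}{113} \approx -3775.1$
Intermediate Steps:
$- 263 \left(14 + \frac{-189 + 109}{-138 - 88}\right) = - 263 \left(14 - \frac{80}{-226}\right) = - 263 \left(14 - - \frac{40}{113}\right) = - 263 \left(14 + \frac{40}{113}\right) = \left(-263\right) \frac{1622}{113} = - \frac{426586}{113}$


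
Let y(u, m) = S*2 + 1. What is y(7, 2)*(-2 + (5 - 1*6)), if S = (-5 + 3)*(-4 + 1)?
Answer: -39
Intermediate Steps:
S = 6 (S = -2*(-3) = 6)
y(u, m) = 13 (y(u, m) = 6*2 + 1 = 12 + 1 = 13)
y(7, 2)*(-2 + (5 - 1*6)) = 13*(-2 + (5 - 1*6)) = 13*(-2 + (5 - 6)) = 13*(-2 - 1) = 13*(-3) = -39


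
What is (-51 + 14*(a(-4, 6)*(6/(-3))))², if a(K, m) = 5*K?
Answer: 259081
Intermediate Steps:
(-51 + 14*(a(-4, 6)*(6/(-3))))² = (-51 + 14*((5*(-4))*(6/(-3))))² = (-51 + 14*(-120*(-1)/3))² = (-51 + 14*(-20*(-2)))² = (-51 + 14*40)² = (-51 + 560)² = 509² = 259081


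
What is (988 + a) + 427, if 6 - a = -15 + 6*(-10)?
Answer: 1496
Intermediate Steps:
a = 81 (a = 6 - (-15 + 6*(-10)) = 6 - (-15 - 60) = 6 - 1*(-75) = 6 + 75 = 81)
(988 + a) + 427 = (988 + 81) + 427 = 1069 + 427 = 1496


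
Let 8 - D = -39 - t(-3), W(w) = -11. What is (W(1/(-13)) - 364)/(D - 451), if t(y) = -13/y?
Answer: 1125/1199 ≈ 0.93828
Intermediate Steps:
D = 154/3 (D = 8 - (-39 - (-13)/(-3)) = 8 - (-39 - (-13)*(-1)/3) = 8 - (-39 - 1*13/3) = 8 - (-39 - 13/3) = 8 - 1*(-130/3) = 8 + 130/3 = 154/3 ≈ 51.333)
(W(1/(-13)) - 364)/(D - 451) = (-11 - 364)/(154/3 - 451) = -375/(-1199/3) = -375*(-3/1199) = 1125/1199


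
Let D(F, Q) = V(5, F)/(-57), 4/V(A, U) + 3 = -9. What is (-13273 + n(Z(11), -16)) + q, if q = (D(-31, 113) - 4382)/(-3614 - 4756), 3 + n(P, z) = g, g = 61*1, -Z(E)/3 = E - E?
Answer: -18913483729/1431270 ≈ -13214.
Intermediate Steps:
Z(E) = 0 (Z(E) = -3*(E - E) = -3*0 = 0)
V(A, U) = -1/3 (V(A, U) = 4/(-3 - 9) = 4/(-12) = 4*(-1/12) = -1/3)
g = 61
n(P, z) = 58 (n(P, z) = -3 + 61 = 58)
D(F, Q) = 1/171 (D(F, Q) = -1/3/(-57) = -1/3*(-1/57) = 1/171)
q = 749321/1431270 (q = (1/171 - 4382)/(-3614 - 4756) = -749321/171/(-8370) = -749321/171*(-1/8370) = 749321/1431270 ≈ 0.52354)
(-13273 + n(Z(11), -16)) + q = (-13273 + 58) + 749321/1431270 = -13215 + 749321/1431270 = -18913483729/1431270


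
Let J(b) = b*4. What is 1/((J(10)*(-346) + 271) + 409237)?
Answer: 1/395668 ≈ 2.5274e-6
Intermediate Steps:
J(b) = 4*b
1/((J(10)*(-346) + 271) + 409237) = 1/(((4*10)*(-346) + 271) + 409237) = 1/((40*(-346) + 271) + 409237) = 1/((-13840 + 271) + 409237) = 1/(-13569 + 409237) = 1/395668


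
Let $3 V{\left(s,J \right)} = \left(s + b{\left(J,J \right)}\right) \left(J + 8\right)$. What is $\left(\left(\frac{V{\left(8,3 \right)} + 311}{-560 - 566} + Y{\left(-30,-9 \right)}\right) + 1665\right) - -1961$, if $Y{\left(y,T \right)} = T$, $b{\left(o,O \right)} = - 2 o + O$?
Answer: $\frac{6108619}{1689} \approx 3616.7$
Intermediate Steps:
$b{\left(o,O \right)} = O - 2 o$
$V{\left(s,J \right)} = \frac{\left(8 + J\right) \left(s - J\right)}{3}$ ($V{\left(s,J \right)} = \frac{\left(s + \left(J - 2 J\right)\right) \left(J + 8\right)}{3} = \frac{\left(s - J\right) \left(8 + J\right)}{3} = \frac{\left(8 + J\right) \left(s - J\right)}{3}$)
$\left(\left(\frac{V{\left(8,3 \right)} + 311}{-560 - 566} + Y{\left(-30,-9 \right)}\right) + 1665\right) - -1961 = \left(\left(\frac{\left(\left(- \frac{8}{3}\right) 3 - \frac{3^{2}}{3} + \frac{8}{3} \cdot 8 + \frac{1}{3} \cdot 3 \cdot 8\right) + 311}{-560 - 566} - 9\right) + 1665\right) - -1961 = \left(\left(\frac{\left(-8 - 3 + \frac{64}{3} + 8\right) + 311}{-1126} - 9\right) + 1665\right) + 1961 = \left(\left(\left(\left(-8 - 3 + \frac{64}{3} + 8\right) + 311\right) \left(- \frac{1}{1126}\right) - 9\right) + 1665\right) + 1961 = \left(\left(\left(\frac{55}{3} + 311\right) \left(- \frac{1}{1126}\right) - 9\right) + 1665\right) + 1961 = \left(\left(\frac{988}{3} \left(- \frac{1}{1126}\right) - 9\right) + 1665\right) + 1961 = \left(\left(- \frac{494}{1689} - 9\right) + 1665\right) + 1961 = \left(- \frac{15695}{1689} + 1665\right) + 1961 = \frac{2796490}{1689} + 1961 = \frac{6108619}{1689}$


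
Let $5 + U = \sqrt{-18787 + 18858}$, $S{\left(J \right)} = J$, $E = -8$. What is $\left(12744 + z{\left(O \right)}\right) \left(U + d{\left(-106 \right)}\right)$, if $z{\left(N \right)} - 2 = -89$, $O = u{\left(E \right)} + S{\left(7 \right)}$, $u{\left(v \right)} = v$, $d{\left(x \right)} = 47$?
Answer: $531594 + 12657 \sqrt{71} \approx 6.3824 \cdot 10^{5}$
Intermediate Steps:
$U = -5 + \sqrt{71}$ ($U = -5 + \sqrt{-18787 + 18858} = -5 + \sqrt{71} \approx 3.4262$)
$O = -1$ ($O = -8 + 7 = -1$)
$z{\left(N \right)} = -87$ ($z{\left(N \right)} = 2 - 89 = -87$)
$\left(12744 + z{\left(O \right)}\right) \left(U + d{\left(-106 \right)}\right) = \left(12744 - 87\right) \left(\left(-5 + \sqrt{71}\right) + 47\right) = 12657 \left(42 + \sqrt{71}\right) = 531594 + 12657 \sqrt{71}$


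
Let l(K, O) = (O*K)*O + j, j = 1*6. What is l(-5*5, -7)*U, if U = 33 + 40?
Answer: -88987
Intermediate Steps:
j = 6
l(K, O) = 6 + K*O² (l(K, O) = (O*K)*O + 6 = (K*O)*O + 6 = K*O² + 6 = 6 + K*O²)
U = 73
l(-5*5, -7)*U = (6 - 5*5*(-7)²)*73 = (6 - 25*49)*73 = (6 - 1225)*73 = -1219*73 = -88987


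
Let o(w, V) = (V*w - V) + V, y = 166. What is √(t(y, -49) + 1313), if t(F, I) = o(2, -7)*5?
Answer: √1243 ≈ 35.256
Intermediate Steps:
o(w, V) = V*w (o(w, V) = (-V + V*w) + V = V*w)
t(F, I) = -70 (t(F, I) = -7*2*5 = -14*5 = -70)
√(t(y, -49) + 1313) = √(-70 + 1313) = √1243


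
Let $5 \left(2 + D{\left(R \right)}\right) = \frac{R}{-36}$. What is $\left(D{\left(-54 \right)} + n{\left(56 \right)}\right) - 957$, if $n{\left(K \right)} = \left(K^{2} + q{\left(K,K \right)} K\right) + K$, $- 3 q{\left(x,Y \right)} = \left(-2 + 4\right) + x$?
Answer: $\frac{34519}{30} \approx 1150.6$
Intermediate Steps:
$D{\left(R \right)} = -2 - \frac{R}{180}$ ($D{\left(R \right)} = -2 + \frac{R \frac{1}{-36}}{5} = -2 + \frac{R \left(- \frac{1}{36}\right)}{5} = -2 + \frac{\left(- \frac{1}{36}\right) R}{5} = -2 - \frac{R}{180}$)
$q{\left(x,Y \right)} = - \frac{2}{3} - \frac{x}{3}$ ($q{\left(x,Y \right)} = - \frac{\left(-2 + 4\right) + x}{3} = - \frac{2 + x}{3} = - \frac{2}{3} - \frac{x}{3}$)
$n{\left(K \right)} = K + K^{2} + K \left(- \frac{2}{3} - \frac{K}{3}\right)$ ($n{\left(K \right)} = \left(K^{2} + \left(- \frac{2}{3} - \frac{K}{3}\right) K\right) + K = \left(K^{2} + K \left(- \frac{2}{3} - \frac{K}{3}\right)\right) + K = K + K^{2} + K \left(- \frac{2}{3} - \frac{K}{3}\right)$)
$\left(D{\left(-54 \right)} + n{\left(56 \right)}\right) - 957 = \left(\left(-2 - - \frac{3}{10}\right) + \frac{1}{3} \cdot 56 \left(1 + 2 \cdot 56\right)\right) - 957 = \left(\left(-2 + \frac{3}{10}\right) + \frac{1}{3} \cdot 56 \left(1 + 112\right)\right) - 957 = \left(- \frac{17}{10} + \frac{1}{3} \cdot 56 \cdot 113\right) - 957 = \left(- \frac{17}{10} + \frac{6328}{3}\right) - 957 = \frac{63229}{30} - 957 = \frac{34519}{30}$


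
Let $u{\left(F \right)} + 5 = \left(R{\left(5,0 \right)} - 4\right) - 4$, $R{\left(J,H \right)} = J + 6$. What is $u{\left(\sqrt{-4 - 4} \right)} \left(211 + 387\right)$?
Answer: $-1196$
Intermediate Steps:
$R{\left(J,H \right)} = 6 + J$
$u{\left(F \right)} = -2$ ($u{\left(F \right)} = -5 + \left(\left(\left(6 + 5\right) - 4\right) - 4\right) = -5 + \left(\left(11 - 4\right) - 4\right) = -5 + \left(7 - 4\right) = -5 + 3 = -2$)
$u{\left(\sqrt{-4 - 4} \right)} \left(211 + 387\right) = - 2 \left(211 + 387\right) = \left(-2\right) 598 = -1196$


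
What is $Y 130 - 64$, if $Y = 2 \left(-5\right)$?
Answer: $-1364$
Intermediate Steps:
$Y = -10$
$Y 130 - 64 = \left(-10\right) 130 - 64 = -1300 - 64 = -1364$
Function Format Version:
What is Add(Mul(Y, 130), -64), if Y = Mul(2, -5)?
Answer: -1364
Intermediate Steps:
Y = -10
Add(Mul(Y, 130), -64) = Add(Mul(-10, 130), -64) = Add(-1300, -64) = -1364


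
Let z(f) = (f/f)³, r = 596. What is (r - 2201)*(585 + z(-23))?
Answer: -940530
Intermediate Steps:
z(f) = 1 (z(f) = 1³ = 1)
(r - 2201)*(585 + z(-23)) = (596 - 2201)*(585 + 1) = -1605*586 = -940530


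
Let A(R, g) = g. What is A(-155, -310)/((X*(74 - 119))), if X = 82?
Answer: 31/369 ≈ 0.084011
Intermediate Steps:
A(-155, -310)/((X*(74 - 119))) = -310*1/(82*(74 - 119)) = -310/(82*(-45)) = -310/(-3690) = -310*(-1/3690) = 31/369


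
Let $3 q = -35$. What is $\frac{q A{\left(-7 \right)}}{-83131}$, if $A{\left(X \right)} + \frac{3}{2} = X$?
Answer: $- \frac{595}{498786} \approx -0.0011929$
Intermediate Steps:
$q = - \frac{35}{3}$ ($q = \frac{1}{3} \left(-35\right) = - \frac{35}{3} \approx -11.667$)
$A{\left(X \right)} = - \frac{3}{2} + X$
$\frac{q A{\left(-7 \right)}}{-83131} = \frac{\left(- \frac{35}{3}\right) \left(- \frac{3}{2} - 7\right)}{-83131} = \left(- \frac{35}{3}\right) \left(- \frac{17}{2}\right) \left(- \frac{1}{83131}\right) = \frac{595}{6} \left(- \frac{1}{83131}\right) = - \frac{595}{498786}$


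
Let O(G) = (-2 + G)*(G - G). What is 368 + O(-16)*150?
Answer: 368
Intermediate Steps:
O(G) = 0 (O(G) = (-2 + G)*0 = 0)
368 + O(-16)*150 = 368 + 0*150 = 368 + 0 = 368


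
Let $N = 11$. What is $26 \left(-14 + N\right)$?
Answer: $-78$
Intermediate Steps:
$26 \left(-14 + N\right) = 26 \left(-14 + 11\right) = 26 \left(-3\right) = -78$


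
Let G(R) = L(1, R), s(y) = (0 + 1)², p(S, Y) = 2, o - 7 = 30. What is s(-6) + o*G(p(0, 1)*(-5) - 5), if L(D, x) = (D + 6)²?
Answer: 1814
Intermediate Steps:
o = 37 (o = 7 + 30 = 37)
L(D, x) = (6 + D)²
s(y) = 1 (s(y) = 1² = 1)
G(R) = 49 (G(R) = (6 + 1)² = 7² = 49)
s(-6) + o*G(p(0, 1)*(-5) - 5) = 1 + 37*49 = 1 + 1813 = 1814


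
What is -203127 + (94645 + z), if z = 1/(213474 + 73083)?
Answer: -31086276473/286557 ≈ -1.0848e+5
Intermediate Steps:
z = 1/286557 ≈ 3.4897e-6
-203127 + (94645 + z) = -203127 + (94645 + 1/286557) = -203127 + 27121187266/286557 = -31086276473/286557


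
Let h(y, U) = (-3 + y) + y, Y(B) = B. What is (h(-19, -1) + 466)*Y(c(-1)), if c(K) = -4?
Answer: -1700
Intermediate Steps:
h(y, U) = -3 + 2*y
(h(-19, -1) + 466)*Y(c(-1)) = ((-3 + 2*(-19)) + 466)*(-4) = ((-3 - 38) + 466)*(-4) = (-41 + 466)*(-4) = 425*(-4) = -1700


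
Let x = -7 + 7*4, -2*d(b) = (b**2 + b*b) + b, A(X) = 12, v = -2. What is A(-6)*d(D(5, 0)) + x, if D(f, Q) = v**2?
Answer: -195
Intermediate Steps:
D(f, Q) = 4 (D(f, Q) = (-2)**2 = 4)
d(b) = -b**2 - b/2 (d(b) = -((b**2 + b*b) + b)/2 = -((b**2 + b**2) + b)/2 = -(2*b**2 + b)/2 = -(b + 2*b**2)/2 = -b**2 - b/2)
x = 21 (x = -7 + 28 = 21)
A(-6)*d(D(5, 0)) + x = 12*(-1*4*(1/2 + 4)) + 21 = 12*(-1*4*9/2) + 21 = 12*(-18) + 21 = -216 + 21 = -195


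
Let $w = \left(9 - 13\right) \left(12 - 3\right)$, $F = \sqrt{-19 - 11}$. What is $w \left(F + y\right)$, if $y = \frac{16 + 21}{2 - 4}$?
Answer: $666 - 36 i \sqrt{30} \approx 666.0 - 197.18 i$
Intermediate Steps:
$y = - \frac{37}{2}$ ($y = \frac{37}{-2} = 37 \left(- \frac{1}{2}\right) = - \frac{37}{2} \approx -18.5$)
$F = i \sqrt{30}$ ($F = \sqrt{-30} = i \sqrt{30} \approx 5.4772 i$)
$w = -36$ ($w = \left(-4\right) 9 = -36$)
$w \left(F + y\right) = - 36 \left(i \sqrt{30} - \frac{37}{2}\right) = - 36 \left(- \frac{37}{2} + i \sqrt{30}\right) = 666 - 36 i \sqrt{30}$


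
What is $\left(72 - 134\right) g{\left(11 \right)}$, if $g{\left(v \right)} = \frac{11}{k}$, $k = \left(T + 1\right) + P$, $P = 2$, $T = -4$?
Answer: $682$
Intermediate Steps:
$k = -1$ ($k = \left(-4 + 1\right) + 2 = -3 + 2 = -1$)
$g{\left(v \right)} = -11$ ($g{\left(v \right)} = \frac{11}{-1} = 11 \left(-1\right) = -11$)
$\left(72 - 134\right) g{\left(11 \right)} = \left(72 - 134\right) \left(-11\right) = \left(-62\right) \left(-11\right) = 682$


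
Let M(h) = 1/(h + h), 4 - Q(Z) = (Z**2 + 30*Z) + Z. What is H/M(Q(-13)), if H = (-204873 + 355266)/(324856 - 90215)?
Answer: 71587068/234641 ≈ 305.09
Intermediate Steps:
H = 150393/234641 ≈ 0.64095
Q(Z) = 4 - Z**2 - 31*Z (Q(Z) = 4 - ((Z**2 + 30*Z) + Z) = 4 - (Z**2 + 31*Z) = 4 + (-Z**2 - 31*Z) = 4 - Z**2 - 31*Z)
M(h) = 1/(2*h)
H/M(Q(-13)) = 150393/(234641*((1/(2*(4 - 1*(-13)**2 - 31*(-13)))))) = 150393/(234641*((1/(2*(4 - 1*169 + 403))))) = 150393/(234641*((1/(2*(4 - 169 + 403))))) = 150393/(234641*(((1/2)/238))) = 150393/(234641*(((1/2)*(1/238)))) = 150393/(234641*(1/476)) = (150393/234641)*476 = 71587068/234641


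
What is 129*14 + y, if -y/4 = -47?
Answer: 1994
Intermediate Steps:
y = 188 (y = -4*(-47) = 188)
129*14 + y = 129*14 + 188 = 1806 + 188 = 1994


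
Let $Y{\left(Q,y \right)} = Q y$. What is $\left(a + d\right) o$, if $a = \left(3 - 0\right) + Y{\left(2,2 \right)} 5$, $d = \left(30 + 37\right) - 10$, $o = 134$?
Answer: $10720$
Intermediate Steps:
$d = 57$ ($d = 67 - 10 = 57$)
$a = 23$ ($a = \left(3 - 0\right) + 2 \cdot 2 \cdot 5 = \left(3 + 0\right) + 4 \cdot 5 = 3 + 20 = 23$)
$\left(a + d\right) o = \left(23 + 57\right) 134 = 80 \cdot 134 = 10720$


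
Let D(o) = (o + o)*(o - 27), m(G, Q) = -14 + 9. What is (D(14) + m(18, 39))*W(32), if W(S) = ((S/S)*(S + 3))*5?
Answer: -64575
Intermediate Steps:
m(G, Q) = -5
W(S) = 15 + 5*S (W(S) = (1*(3 + S))*5 = (3 + S)*5 = 15 + 5*S)
D(o) = 2*o*(-27 + o) (D(o) = (2*o)*(-27 + o) = 2*o*(-27 + o))
(D(14) + m(18, 39))*W(32) = (2*14*(-27 + 14) - 5)*(15 + 5*32) = (2*14*(-13) - 5)*(15 + 160) = (-364 - 5)*175 = -369*175 = -64575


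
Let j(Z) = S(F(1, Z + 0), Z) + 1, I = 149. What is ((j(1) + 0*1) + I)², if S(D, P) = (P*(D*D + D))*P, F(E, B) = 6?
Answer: 36864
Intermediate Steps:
S(D, P) = P²*(D + D²) (S(D, P) = (P*(D² + D))*P = (P*(D + D²))*P = P²*(D + D²))
j(Z) = 1 + 42*Z² (j(Z) = 6*Z²*(1 + 6) + 1 = 6*Z²*7 + 1 = 42*Z² + 1 = 1 + 42*Z²)
((j(1) + 0*1) + I)² = (((1 + 42*1²) + 0*1) + 149)² = (((1 + 42*1) + 0) + 149)² = (((1 + 42) + 0) + 149)² = ((43 + 0) + 149)² = (43 + 149)² = 192² = 36864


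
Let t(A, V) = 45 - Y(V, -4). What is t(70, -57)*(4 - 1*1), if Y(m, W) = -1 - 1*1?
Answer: 141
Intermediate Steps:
Y(m, W) = -2 (Y(m, W) = -1 - 1 = -2)
t(A, V) = 47 (t(A, V) = 45 - 1*(-2) = 45 + 2 = 47)
t(70, -57)*(4 - 1*1) = 47*(4 - 1*1) = 47*(4 - 1) = 47*3 = 141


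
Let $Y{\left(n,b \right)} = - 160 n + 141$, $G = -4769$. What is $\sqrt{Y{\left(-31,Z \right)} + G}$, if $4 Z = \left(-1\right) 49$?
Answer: $2 \sqrt{83} \approx 18.221$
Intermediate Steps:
$Z = - \frac{49}{4}$ ($Z = \frac{\left(-1\right) 49}{4} = \frac{1}{4} \left(-49\right) = - \frac{49}{4} \approx -12.25$)
$Y{\left(n,b \right)} = 141 - 160 n$
$\sqrt{Y{\left(-31,Z \right)} + G} = \sqrt{\left(141 - -4960\right) - 4769} = \sqrt{\left(141 + 4960\right) - 4769} = \sqrt{5101 - 4769} = \sqrt{332} = 2 \sqrt{83}$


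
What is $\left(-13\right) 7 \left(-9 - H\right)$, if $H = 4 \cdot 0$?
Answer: $819$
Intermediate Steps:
$H = 0$
$\left(-13\right) 7 \left(-9 - H\right) = \left(-13\right) 7 \left(-9 - 0\right) = - 91 \left(-9 + 0\right) = \left(-91\right) \left(-9\right) = 819$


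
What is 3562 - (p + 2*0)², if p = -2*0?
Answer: 3562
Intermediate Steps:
p = 0
3562 - (p + 2*0)² = 3562 - (0 + 2*0)² = 3562 - (0 + 0)² = 3562 - 1*0² = 3562 - 1*0 = 3562 + 0 = 3562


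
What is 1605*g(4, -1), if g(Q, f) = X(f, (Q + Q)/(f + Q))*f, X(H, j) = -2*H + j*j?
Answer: -43870/3 ≈ -14623.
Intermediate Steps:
X(H, j) = j² - 2*H (X(H, j) = -2*H + j² = j² - 2*H)
g(Q, f) = f*(-2*f + 4*Q²/(Q + f)²) (g(Q, f) = (((Q + Q)/(f + Q))² - 2*f)*f = (((2*Q)/(Q + f))² - 2*f)*f = ((2*Q/(Q + f))² - 2*f)*f = (4*Q²/(Q + f)² - 2*f)*f = (-2*f + 4*Q²/(Q + f)²)*f = f*(-2*f + 4*Q²/(Q + f)²))
1605*g(4, -1) = 1605*(-2*(-1)² + 4*(-1)*4²/(4 - 1)²) = 1605*(-2*1 + 4*(-1)*16/3²) = 1605*(-2 + 4*(-1)*16*(⅑)) = 1605*(-2 - 64/9) = 1605*(-82/9) = -43870/3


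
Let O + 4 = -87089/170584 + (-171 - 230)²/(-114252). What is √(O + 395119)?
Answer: 13*√13875829055060477837934/2436195396 ≈ 628.58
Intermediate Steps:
O = -28834605721/4872390792 (O = -4 + (-87089/170584 + (-171 - 230)²/(-114252)) = -4 + (-87089*1/170584 + (-401)²*(-1/114252)) = -4 + (-87089/170584 + 160801*(-1/114252)) = -4 + (-87089/170584 - 160801/114252) = -4 - 9345042553/4872390792 = -28834605721/4872390792 ≈ -5.9180)
√(O + 395119) = √(-28834605721/4872390792 + 395119) = √(1925145342738527/4872390792) = 13*√13875829055060477837934/2436195396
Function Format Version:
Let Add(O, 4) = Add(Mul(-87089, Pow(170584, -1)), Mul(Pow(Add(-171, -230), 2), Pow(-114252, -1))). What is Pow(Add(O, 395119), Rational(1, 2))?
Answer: Mul(Rational(13, 2436195396), Pow(13875829055060477837934, Rational(1, 2))) ≈ 628.58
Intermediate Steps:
O = Rational(-28834605721, 4872390792) (O = Add(-4, Add(Mul(-87089, Pow(170584, -1)), Mul(Pow(Add(-171, -230), 2), Pow(-114252, -1)))) = Add(-4, Add(Mul(-87089, Rational(1, 170584)), Mul(Pow(-401, 2), Rational(-1, 114252)))) = Add(-4, Add(Rational(-87089, 170584), Mul(160801, Rational(-1, 114252)))) = Add(-4, Add(Rational(-87089, 170584), Rational(-160801, 114252))) = Add(-4, Rational(-9345042553, 4872390792)) = Rational(-28834605721, 4872390792) ≈ -5.9180)
Pow(Add(O, 395119), Rational(1, 2)) = Pow(Add(Rational(-28834605721, 4872390792), 395119), Rational(1, 2)) = Pow(Rational(1925145342738527, 4872390792), Rational(1, 2)) = Mul(Rational(13, 2436195396), Pow(13875829055060477837934, Rational(1, 2)))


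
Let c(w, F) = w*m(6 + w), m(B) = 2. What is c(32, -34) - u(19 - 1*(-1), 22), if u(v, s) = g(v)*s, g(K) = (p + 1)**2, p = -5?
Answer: -288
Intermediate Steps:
g(K) = 16 (g(K) = (-5 + 1)**2 = (-4)**2 = 16)
c(w, F) = 2*w (c(w, F) = w*2 = 2*w)
u(v, s) = 16*s
c(32, -34) - u(19 - 1*(-1), 22) = 2*32 - 16*22 = 64 - 1*352 = 64 - 352 = -288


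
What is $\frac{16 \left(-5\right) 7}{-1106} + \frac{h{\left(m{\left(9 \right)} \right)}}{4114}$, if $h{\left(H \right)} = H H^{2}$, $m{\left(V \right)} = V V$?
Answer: $\frac{42148399}{325006} \approx 129.69$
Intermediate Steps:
$m{\left(V \right)} = V^{2}$
$h{\left(H \right)} = H^{3}$
$\frac{16 \left(-5\right) 7}{-1106} + \frac{h{\left(m{\left(9 \right)} \right)}}{4114} = \frac{16 \left(-5\right) 7}{-1106} + \frac{\left(9^{2}\right)^{3}}{4114} = \left(-80\right) 7 \left(- \frac{1}{1106}\right) + 81^{3} \cdot \frac{1}{4114} = \left(-560\right) \left(- \frac{1}{1106}\right) + 531441 \cdot \frac{1}{4114} = \frac{40}{79} + \frac{531441}{4114} = \frac{42148399}{325006}$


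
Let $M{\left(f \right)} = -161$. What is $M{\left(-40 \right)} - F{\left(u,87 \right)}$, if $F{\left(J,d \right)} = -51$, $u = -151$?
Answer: $-110$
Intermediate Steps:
$M{\left(-40 \right)} - F{\left(u,87 \right)} = -161 - -51 = -161 + 51 = -110$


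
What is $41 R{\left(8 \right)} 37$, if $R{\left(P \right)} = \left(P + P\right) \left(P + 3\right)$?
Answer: $266992$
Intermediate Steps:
$R{\left(P \right)} = 2 P \left(3 + P\right)$
$41 R{\left(8 \right)} 37 = 41 \cdot 2 \cdot 8 \left(3 + 8\right) 37 = 41 \cdot 2 \cdot 8 \cdot 11 \cdot 37 = 41 \cdot 176 \cdot 37 = 7216 \cdot 37 = 266992$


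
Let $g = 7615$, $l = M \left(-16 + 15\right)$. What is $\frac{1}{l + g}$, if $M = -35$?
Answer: $\frac{1}{7650} \approx 0.00013072$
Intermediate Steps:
$l = 35$ ($l = - 35 \left(-16 + 15\right) = \left(-35\right) \left(-1\right) = 35$)
$\frac{1}{l + g} = \frac{1}{35 + 7615} = \frac{1}{7650}$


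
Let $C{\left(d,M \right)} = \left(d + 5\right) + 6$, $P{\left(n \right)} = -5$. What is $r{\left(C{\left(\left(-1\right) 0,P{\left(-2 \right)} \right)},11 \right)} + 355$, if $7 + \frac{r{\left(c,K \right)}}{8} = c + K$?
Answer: $475$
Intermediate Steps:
$C{\left(d,M \right)} = 11 + d$ ($C{\left(d,M \right)} = \left(5 + d\right) + 6 = 11 + d$)
$r{\left(c,K \right)} = -56 + 8 K + 8 c$ ($r{\left(c,K \right)} = -56 + 8 \left(c + K\right) = -56 + 8 \left(K + c\right) = -56 + \left(8 K + 8 c\right) = -56 + 8 K + 8 c$)
$r{\left(C{\left(\left(-1\right) 0,P{\left(-2 \right)} \right)},11 \right)} + 355 = \left(-56 + 8 \cdot 11 + 8 \left(11 - 0\right)\right) + 355 = \left(-56 + 88 + 8 \left(11 + 0\right)\right) + 355 = \left(-56 + 88 + 8 \cdot 11\right) + 355 = \left(-56 + 88 + 88\right) + 355 = 120 + 355 = 475$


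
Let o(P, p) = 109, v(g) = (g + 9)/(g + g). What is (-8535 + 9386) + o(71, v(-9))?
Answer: 960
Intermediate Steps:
v(g) = (9 + g)/(2*g) (v(g) = (9 + g)/((2*g)) = (9 + g)*(1/(2*g)) = (9 + g)/(2*g))
(-8535 + 9386) + o(71, v(-9)) = (-8535 + 9386) + 109 = 851 + 109 = 960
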